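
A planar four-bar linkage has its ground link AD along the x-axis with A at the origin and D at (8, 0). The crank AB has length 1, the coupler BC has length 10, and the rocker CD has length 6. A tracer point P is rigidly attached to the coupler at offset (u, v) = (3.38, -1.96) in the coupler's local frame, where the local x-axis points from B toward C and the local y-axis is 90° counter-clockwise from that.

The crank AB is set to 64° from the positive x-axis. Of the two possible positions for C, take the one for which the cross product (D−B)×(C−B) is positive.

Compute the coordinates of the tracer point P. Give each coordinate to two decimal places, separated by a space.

4.35 0.89

A=(0,0), D=(8.00,0)
B = A + 1.00·(cos64°, sin64°) = (0.4384, 0.8988)
|BD| = 7.6149
circle(B,10.00) ∩ circle(D,6.00): a=8.0097, h=5.9870
  candidates: C₊=(9.0988,5.8985) cross=45.590; C₋=(7.6855,-5.9918) cross=-45.590
  mode + wants cross > 0 → take C=(9.0988,5.8985) (cross=45.590)
ex = (C−B)/|BC| = (0.8660,0.5000); ey = (-0.5000,0.8660)
P = B + 3.38·ex + -1.96·ey = (4.3455,0.8913)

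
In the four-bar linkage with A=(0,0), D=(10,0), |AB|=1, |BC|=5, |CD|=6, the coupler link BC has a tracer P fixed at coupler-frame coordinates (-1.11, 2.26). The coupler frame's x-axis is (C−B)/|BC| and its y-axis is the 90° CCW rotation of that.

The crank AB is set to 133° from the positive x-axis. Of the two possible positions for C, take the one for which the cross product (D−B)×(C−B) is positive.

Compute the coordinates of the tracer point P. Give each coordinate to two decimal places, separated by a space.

A=(0,0), D=(10.00,0)
B = A + 1.00·(cos133°, sin133°) = (-0.6820, 0.7314)
|BD| = 10.7070
circle(B,5.00) ∩ circle(D,6.00): a=4.8398, h=1.2554
  candidates: C₊=(4.2323,1.6533) cross=13.442; C₋=(4.0608,-0.8517) cross=-13.442
  mode + wants cross > 0 → take C=(4.2323,1.6533) (cross=13.442)
ex = (C−B)/|BC| = (0.9829,0.1844); ey = (-0.1844,0.9829)
P = B + -1.11·ex + 2.26·ey = (-2.1897,2.7479)

-2.19 2.75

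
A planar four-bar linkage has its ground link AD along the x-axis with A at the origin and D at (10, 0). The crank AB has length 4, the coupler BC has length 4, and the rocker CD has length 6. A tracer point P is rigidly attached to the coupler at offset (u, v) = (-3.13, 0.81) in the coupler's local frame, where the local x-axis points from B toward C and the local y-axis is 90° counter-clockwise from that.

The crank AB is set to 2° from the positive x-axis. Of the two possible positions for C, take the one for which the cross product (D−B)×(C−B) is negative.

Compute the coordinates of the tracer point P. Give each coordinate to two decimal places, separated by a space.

A=(0,0), D=(10.00,0)
B = A + 4.00·(cos2°, sin2°) = (3.9976, 0.1396)
|BD| = 6.0041
circle(B,4.00) ∩ circle(D,6.00): a=1.3365, h=3.7701
  candidates: C₊=(5.4213,3.8776) cross=22.636; C₋=(5.2460,-3.6606) cross=-22.636
  mode - wants cross < 0 → take C=(5.2460,-3.6606) (cross=-22.636)
ex = (C−B)/|BC| = (0.3121,-0.9500); ey = (0.9500,0.3121)
P = B + -3.13·ex + 0.81·ey = (3.7902,3.3660)

3.79 3.37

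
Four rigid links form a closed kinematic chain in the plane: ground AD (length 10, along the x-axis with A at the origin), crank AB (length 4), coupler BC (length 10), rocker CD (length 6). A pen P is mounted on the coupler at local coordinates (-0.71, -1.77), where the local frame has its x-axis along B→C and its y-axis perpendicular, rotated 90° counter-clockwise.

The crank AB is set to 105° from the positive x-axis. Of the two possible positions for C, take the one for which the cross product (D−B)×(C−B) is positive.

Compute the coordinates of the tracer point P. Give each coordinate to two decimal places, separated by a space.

-1.38 1.99

A=(0,0), D=(10.00,0)
B = A + 4.00·(cos105°, sin105°) = (-1.0353, 3.8637)
|BD| = 11.6921
circle(B,10.00) ∩ circle(D,6.00): a=8.5829, h=5.1316
  candidates: C₊=(8.7612,5.8707) cross=59.999; C₋=(5.3697,-3.8159) cross=-59.999
  mode + wants cross > 0 → take C=(8.7612,5.8707) (cross=59.999)
ex = (C−B)/|BC| = (0.9797,0.2007); ey = (-0.2007,0.9797)
P = B + -0.71·ex + -1.77·ey = (-1.3756,1.9872)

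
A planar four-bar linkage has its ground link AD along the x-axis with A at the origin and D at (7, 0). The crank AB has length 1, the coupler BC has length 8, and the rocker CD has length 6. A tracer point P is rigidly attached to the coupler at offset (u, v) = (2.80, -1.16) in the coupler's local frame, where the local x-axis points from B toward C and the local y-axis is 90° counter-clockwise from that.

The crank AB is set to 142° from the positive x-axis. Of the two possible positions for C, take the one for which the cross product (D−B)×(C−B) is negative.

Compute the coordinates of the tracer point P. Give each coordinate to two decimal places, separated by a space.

A=(0,0), D=(7.00,0)
B = A + 1.00·(cos142°, sin142°) = (-0.7880, 0.6157)
|BD| = 7.8123
circle(B,8.00) ∩ circle(D,6.00): a=5.6982, h=5.6152
  candidates: C₊=(5.3350,5.7643) cross=43.868; C₋=(4.4499,-5.4311) cross=-43.868
  mode - wants cross < 0 → take C=(4.4499,-5.4311) (cross=-43.868)
ex = (C−B)/|BC| = (0.6547,-0.7558); ey = (0.7558,0.6547)
P = B + 2.80·ex + -1.16·ey = (0.1685,-2.2602)

0.17 -2.26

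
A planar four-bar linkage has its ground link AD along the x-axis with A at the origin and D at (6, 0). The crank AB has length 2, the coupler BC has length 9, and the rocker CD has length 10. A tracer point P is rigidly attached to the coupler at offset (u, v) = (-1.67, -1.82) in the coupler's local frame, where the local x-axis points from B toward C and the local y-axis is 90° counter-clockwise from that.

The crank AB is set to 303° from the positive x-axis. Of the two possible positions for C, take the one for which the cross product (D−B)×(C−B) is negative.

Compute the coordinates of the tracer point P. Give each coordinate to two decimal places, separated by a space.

A=(0,0), D=(6.00,0)
B = A + 2.00·(cos303°, sin303°) = (1.0893, -1.6773)
|BD| = 5.1893
circle(B,9.00) ∩ circle(D,10.00): a=0.7639, h=8.9675
  candidates: C₊=(-1.0864,7.0557) cross=46.535; C₋=(4.7108,-9.9166) cross=-46.535
  mode - wants cross < 0 → take C=(4.7108,-9.9166) (cross=-46.535)
ex = (C−B)/|BC| = (0.4024,-0.9155); ey = (0.9155,0.4024)
P = B + -1.67·ex + -1.82·ey = (-1.2489,-0.8809)

-1.25 -0.88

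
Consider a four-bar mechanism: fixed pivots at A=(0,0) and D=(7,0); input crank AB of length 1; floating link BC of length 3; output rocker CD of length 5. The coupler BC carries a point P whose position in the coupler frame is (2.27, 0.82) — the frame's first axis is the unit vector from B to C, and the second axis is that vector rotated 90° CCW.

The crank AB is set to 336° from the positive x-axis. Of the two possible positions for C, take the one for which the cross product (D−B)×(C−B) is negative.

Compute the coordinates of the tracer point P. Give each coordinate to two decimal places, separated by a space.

A=(0,0), D=(7.00,0)
B = A + 1.00·(cos336°, sin336°) = (0.9135, -0.4067)
|BD| = 6.1000
circle(B,3.00) ∩ circle(D,5.00): a=1.7385, h=2.4449
  candidates: C₊=(2.4852,2.1486) cross=14.914; C₋=(2.8112,-2.7303) cross=-14.914
  mode - wants cross < 0 → take C=(2.8112,-2.7303) (cross=-14.914)
ex = (C−B)/|BC| = (0.6326,-0.7745); ey = (0.7745,0.6326)
P = B + 2.27·ex + 0.82·ey = (2.9846,-1.6462)

2.98 -1.65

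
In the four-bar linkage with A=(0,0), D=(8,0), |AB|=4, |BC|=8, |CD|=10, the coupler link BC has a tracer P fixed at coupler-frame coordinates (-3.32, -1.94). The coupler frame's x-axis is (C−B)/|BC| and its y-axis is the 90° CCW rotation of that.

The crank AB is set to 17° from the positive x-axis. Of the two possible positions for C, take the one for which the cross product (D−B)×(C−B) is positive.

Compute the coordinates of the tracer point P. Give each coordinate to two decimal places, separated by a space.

A=(0,0), D=(8.00,0)
B = A + 4.00·(cos17°, sin17°) = (3.8252, 1.1695)
|BD| = 4.3355
circle(B,8.00) ∩ circle(D,10.00): a=-1.9840, h=7.7501
  candidates: C₊=(4.0053,9.1675) cross=33.600; C₋=(-0.1758,-5.7581) cross=-33.600
  mode + wants cross > 0 → take C=(4.0053,9.1675) (cross=33.600)
ex = (C−B)/|BC| = (0.0225,0.9997); ey = (-0.9997,0.0225)
P = B + -3.32·ex + -1.94·ey = (5.6900,-2.1933)

5.69 -2.19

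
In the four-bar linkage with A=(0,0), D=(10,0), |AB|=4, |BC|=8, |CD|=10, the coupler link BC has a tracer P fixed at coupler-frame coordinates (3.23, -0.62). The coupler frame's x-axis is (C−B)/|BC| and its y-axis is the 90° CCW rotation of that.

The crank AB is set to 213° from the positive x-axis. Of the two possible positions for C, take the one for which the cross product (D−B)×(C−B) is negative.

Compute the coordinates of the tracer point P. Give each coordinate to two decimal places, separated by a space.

A=(0,0), D=(10.00,0)
B = A + 4.00·(cos213°, sin213°) = (-3.3547, -2.1786)
|BD| = 13.5312
circle(B,8.00) ∩ circle(D,10.00): a=5.4353, h=5.8700
  candidates: C₊=(1.0647,4.4900) cross=79.428; C₋=(2.9548,-7.0969) cross=-79.428
  mode - wants cross < 0 → take C=(2.9548,-7.0969) (cross=-79.428)
ex = (C−B)/|BC| = (0.7887,-0.6148); ey = (0.6148,0.7887)
P = B + 3.23·ex + -0.62·ey = (-1.1884,-4.6533)

-1.19 -4.65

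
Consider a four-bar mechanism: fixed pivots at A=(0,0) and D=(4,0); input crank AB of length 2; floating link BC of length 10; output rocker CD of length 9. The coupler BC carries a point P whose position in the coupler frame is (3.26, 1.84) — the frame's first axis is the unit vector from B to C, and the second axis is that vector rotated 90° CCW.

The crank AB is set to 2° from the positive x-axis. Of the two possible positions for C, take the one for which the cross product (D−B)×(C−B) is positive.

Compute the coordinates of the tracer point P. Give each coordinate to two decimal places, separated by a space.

2.50 3.78

A=(0,0), D=(4.00,0)
B = A + 2.00·(cos2°, sin2°) = (1.9988, 0.0698)
|BD| = 2.0024
circle(B,10.00) ∩ circle(D,9.00): a=5.7454, h=8.1847
  candidates: C₊=(8.0260,8.0493) cross=16.389; C₋=(7.4554,-8.3102) cross=-16.389
  mode + wants cross > 0 → take C=(8.0260,8.0493) (cross=16.389)
ex = (C−B)/|BC| = (0.6027,0.7979); ey = (-0.7979,0.6027)
P = B + 3.26·ex + 1.84·ey = (2.4954,3.7801)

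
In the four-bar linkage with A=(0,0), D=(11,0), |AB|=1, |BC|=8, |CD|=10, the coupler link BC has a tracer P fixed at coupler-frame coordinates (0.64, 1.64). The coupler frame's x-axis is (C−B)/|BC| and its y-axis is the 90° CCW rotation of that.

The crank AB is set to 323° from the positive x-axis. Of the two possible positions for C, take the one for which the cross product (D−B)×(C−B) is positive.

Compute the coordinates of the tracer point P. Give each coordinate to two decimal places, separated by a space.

A=(0,0), D=(11.00,0)
B = A + 1.00·(cos323°, sin323°) = (0.7986, -0.6018)
|BD| = 10.2191
circle(B,8.00) ∩ circle(D,10.00): a=3.3481, h=7.2657
  candidates: C₊=(3.7131,6.8484) cross=74.249; C₋=(4.5689,-7.6577) cross=-74.249
  mode + wants cross > 0 → take C=(3.7131,6.8484) (cross=74.249)
ex = (C−B)/|BC| = (0.3643,0.9313); ey = (-0.9313,0.3643)
P = B + 0.64·ex + 1.64·ey = (-0.4955,0.5917)

-0.50 0.59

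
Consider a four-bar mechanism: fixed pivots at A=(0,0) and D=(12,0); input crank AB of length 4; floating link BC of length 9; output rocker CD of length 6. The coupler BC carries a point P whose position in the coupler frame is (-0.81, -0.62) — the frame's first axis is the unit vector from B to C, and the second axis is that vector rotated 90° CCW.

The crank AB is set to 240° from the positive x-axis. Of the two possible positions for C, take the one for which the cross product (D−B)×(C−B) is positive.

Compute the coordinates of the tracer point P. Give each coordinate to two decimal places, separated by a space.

-2.44 -4.38

A=(0,0), D=(12.00,0)
B = A + 4.00·(cos240°, sin240°) = (-2.0000, -3.4641)
|BD| = 14.4222
circle(B,9.00) ∩ circle(D,6.00): a=8.7712, h=2.0165
  candidates: C₊=(6.0301,0.6001) cross=29.082; C₋=(6.9988,-3.3148) cross=-29.082
  mode + wants cross > 0 → take C=(6.0301,0.6001) (cross=29.082)
ex = (C−B)/|BC| = (0.8922,0.4516); ey = (-0.4516,0.8922)
P = B + -0.81·ex + -0.62·ey = (-2.4427,-4.3831)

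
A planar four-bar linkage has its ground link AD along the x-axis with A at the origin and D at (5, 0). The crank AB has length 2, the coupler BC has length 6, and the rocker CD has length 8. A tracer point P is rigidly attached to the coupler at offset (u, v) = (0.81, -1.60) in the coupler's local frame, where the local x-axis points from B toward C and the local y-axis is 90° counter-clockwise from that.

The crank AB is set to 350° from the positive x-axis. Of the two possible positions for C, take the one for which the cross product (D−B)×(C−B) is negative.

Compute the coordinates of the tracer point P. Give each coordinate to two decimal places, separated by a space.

0.18 -0.43

A=(0,0), D=(5.00,0)
B = A + 2.00·(cos350°, sin350°) = (1.9696, -0.3473)
|BD| = 3.0502
circle(B,6.00) ∩ circle(D,8.00): a=-3.0647, h=5.1582
  candidates: C₊=(-1.6625,4.4285) cross=15.734; C₋=(-0.4879,-5.8209) cross=-15.734
  mode - wants cross < 0 → take C=(-0.4879,-5.8209) (cross=-15.734)
ex = (C−B)/|BC| = (-0.4096,-0.9123); ey = (0.9123,-0.4096)
P = B + 0.81·ex + -1.60·ey = (0.1782,-0.4309)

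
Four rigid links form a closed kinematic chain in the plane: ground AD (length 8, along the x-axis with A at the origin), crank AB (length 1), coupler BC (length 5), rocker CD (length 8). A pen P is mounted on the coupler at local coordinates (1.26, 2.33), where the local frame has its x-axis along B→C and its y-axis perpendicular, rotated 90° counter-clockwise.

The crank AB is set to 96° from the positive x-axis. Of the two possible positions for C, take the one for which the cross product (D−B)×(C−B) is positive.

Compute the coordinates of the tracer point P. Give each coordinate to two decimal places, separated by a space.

-1.62 3.17

A=(0,0), D=(8.00,0)
B = A + 1.00·(cos96°, sin96°) = (-0.1045, 0.9945)
|BD| = 8.1653
circle(B,5.00) ∩ circle(D,8.00): a=1.6945, h=4.7041
  candidates: C₊=(2.1503,5.4572) cross=38.411; C₋=(1.0044,-3.8810) cross=-38.411
  mode + wants cross > 0 → take C=(2.1503,5.4572) (cross=38.411)
ex = (C−B)/|BC| = (0.4510,0.8925); ey = (-0.8925,0.4510)
P = B + 1.26·ex + 2.33·ey = (-1.6159,3.1699)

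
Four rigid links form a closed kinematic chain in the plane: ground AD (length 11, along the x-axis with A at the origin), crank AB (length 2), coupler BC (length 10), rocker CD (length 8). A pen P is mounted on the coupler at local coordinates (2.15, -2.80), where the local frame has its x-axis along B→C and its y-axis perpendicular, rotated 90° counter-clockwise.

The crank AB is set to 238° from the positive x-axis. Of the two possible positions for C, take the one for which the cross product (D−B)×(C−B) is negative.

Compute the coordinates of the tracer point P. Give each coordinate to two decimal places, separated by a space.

A=(0,0), D=(11.00,0)
B = A + 2.00·(cos238°, sin238°) = (-1.0598, -1.6961)
|BD| = 12.1785
circle(B,10.00) ∩ circle(D,8.00): a=7.5673, h=6.5373
  candidates: C₊=(5.5232,5.8314) cross=79.615; C₋=(7.3441,-7.1158) cross=-79.615
  mode - wants cross < 0 → take C=(7.3441,-7.1158) (cross=-79.615)
ex = (C−B)/|BC| = (0.8404,-0.5420); ey = (0.5420,0.8404)
P = B + 2.15·ex + -2.80·ey = (-0.7705,-5.2144)

-0.77 -5.21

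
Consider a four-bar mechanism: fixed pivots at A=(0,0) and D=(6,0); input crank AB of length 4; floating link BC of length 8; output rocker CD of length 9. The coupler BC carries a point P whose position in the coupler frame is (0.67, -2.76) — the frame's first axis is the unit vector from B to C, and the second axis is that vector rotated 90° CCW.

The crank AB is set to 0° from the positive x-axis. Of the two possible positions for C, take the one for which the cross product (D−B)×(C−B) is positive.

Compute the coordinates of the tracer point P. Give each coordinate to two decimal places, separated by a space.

A=(0,0), D=(6.00,0)
B = A + 4.00·(cos0°, sin0°) = (4.0000, 0.0000)
|BD| = 2.0000
circle(B,8.00) ∩ circle(D,9.00): a=-3.2500, h=7.3101
  candidates: C₊=(0.7500,7.3101) cross=14.620; C₋=(0.7500,-7.3101) cross=-14.620
  mode + wants cross > 0 → take C=(0.7500,7.3101) (cross=14.620)
ex = (C−B)/|BC| = (-0.4062,0.9138); ey = (-0.9138,-0.4062)
P = B + 0.67·ex + -2.76·ey = (6.2498,1.7335)

6.25 1.73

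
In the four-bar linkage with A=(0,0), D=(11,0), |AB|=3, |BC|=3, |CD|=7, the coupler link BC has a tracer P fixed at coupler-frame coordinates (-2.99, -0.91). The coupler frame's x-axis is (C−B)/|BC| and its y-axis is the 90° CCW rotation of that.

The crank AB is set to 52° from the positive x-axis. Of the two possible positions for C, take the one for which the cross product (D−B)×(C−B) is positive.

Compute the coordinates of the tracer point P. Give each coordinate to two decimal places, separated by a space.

-0.81 0.71

A=(0,0), D=(11.00,0)
B = A + 3.00·(cos52°, sin52°) = (1.8470, 2.3640)
|BD| = 9.4534
circle(B,3.00) ∩ circle(D,7.00): a=2.6110, h=1.4773
  candidates: C₊=(4.7445,3.1415) cross=13.966; C₋=(4.0056,0.2807) cross=-13.966
  mode + wants cross > 0 → take C=(4.7445,3.1415) (cross=13.966)
ex = (C−B)/|BC| = (0.9658,0.2591); ey = (-0.2591,0.9658)
P = B + -2.99·ex + -0.91·ey = (-0.8051,0.7103)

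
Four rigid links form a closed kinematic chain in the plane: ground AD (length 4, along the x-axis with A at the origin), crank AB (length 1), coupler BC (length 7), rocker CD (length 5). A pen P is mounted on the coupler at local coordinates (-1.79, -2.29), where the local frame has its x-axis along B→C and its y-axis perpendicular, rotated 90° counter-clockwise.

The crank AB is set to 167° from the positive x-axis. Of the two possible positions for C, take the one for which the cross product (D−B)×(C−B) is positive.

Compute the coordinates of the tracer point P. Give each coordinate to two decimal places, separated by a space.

-0.72 -2.67

A=(0,0), D=(4.00,0)
B = A + 1.00·(cos167°, sin167°) = (-0.9744, 0.2250)
|BD| = 4.9795
circle(B,7.00) ∩ circle(D,5.00): a=4.8996, h=4.9994
  candidates: C₊=(4.1461,4.9979) cross=24.894; C₋=(3.6944,-4.9907) cross=-24.894
  mode + wants cross > 0 → take C=(4.1461,4.9979) (cross=24.894)
ex = (C−B)/|BC| = (0.7315,0.6818); ey = (-0.6818,0.7315)
P = B + -1.79·ex + -2.29·ey = (-0.7223,-2.6707)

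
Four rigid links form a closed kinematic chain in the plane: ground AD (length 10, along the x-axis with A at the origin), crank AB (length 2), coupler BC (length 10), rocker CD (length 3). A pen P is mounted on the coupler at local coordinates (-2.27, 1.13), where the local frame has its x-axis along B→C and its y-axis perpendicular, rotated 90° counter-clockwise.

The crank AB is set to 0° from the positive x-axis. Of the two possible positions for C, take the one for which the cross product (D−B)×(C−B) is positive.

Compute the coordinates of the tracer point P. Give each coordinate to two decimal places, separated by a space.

A=(0,0), D=(10.00,0)
B = A + 2.00·(cos0°, sin0°) = (2.0000, 0.0000)
|BD| = 8.0000
circle(B,10.00) ∩ circle(D,3.00): a=9.6875, h=2.4804
  candidates: C₊=(11.6875,2.4804) cross=19.843; C₋=(11.6875,-2.4804) cross=-19.843
  mode + wants cross > 0 → take C=(11.6875,2.4804) (cross=19.843)
ex = (C−B)/|BC| = (0.9688,0.2480); ey = (-0.2480,0.9688)
P = B + -2.27·ex + 1.13·ey = (-0.4793,0.5316)

-0.48 0.53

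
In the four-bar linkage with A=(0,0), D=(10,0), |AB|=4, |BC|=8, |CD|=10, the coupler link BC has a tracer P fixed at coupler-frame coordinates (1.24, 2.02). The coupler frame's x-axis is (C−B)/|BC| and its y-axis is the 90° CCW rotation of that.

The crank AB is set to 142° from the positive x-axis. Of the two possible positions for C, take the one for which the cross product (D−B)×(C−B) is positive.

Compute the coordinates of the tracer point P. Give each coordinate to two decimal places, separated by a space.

A=(0,0), D=(10.00,0)
B = A + 4.00·(cos142°, sin142°) = (-3.1520, 2.4626)
|BD| = 13.3806
circle(B,8.00) ∩ circle(D,10.00): a=5.3451, h=5.9523
  candidates: C₊=(3.1972,7.3295) cross=79.646; C₋=(1.0062,-4.3717) cross=-79.646
  mode + wants cross > 0 → take C=(3.1972,7.3295) (cross=79.646)
ex = (C−B)/|BC| = (0.7937,0.6084); ey = (-0.6084,0.7937)
P = B + 1.24·ex + 2.02·ey = (-3.3968,4.8202)

-3.40 4.82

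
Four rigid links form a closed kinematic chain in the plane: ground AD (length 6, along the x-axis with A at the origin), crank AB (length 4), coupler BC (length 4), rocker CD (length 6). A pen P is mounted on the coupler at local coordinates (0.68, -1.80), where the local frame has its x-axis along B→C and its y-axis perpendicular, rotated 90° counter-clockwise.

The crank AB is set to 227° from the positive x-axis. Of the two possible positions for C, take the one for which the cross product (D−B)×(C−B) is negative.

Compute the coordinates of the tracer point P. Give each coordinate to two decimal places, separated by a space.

-2.37 -4.82

A=(0,0), D=(6.00,0)
B = A + 4.00·(cos227°, sin227°) = (-2.7280, -2.9254)
|BD| = 9.2052
circle(B,4.00) ∩ circle(D,6.00): a=3.5163, h=1.9068
  candidates: C₊=(-0.0000,0.0000) cross=17.552; C₋=(1.2120,-3.6159) cross=-17.552
  mode - wants cross < 0 → take C=(1.2120,-3.6159) (cross=-17.552)
ex = (C−B)/|BC| = (0.9850,-0.1726); ey = (0.1726,0.9850)
P = B + 0.68·ex + -1.80·ey = (-2.3689,-4.8158)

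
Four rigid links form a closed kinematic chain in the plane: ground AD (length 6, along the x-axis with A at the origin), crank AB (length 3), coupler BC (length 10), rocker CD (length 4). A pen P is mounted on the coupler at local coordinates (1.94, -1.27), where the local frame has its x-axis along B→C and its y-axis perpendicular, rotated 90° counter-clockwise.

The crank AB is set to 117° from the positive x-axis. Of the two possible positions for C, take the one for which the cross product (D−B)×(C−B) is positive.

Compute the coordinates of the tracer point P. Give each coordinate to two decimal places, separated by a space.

0.62 1.47

A=(0,0), D=(6.00,0)
B = A + 3.00·(cos117°, sin117°) = (-1.3620, 2.6730)
|BD| = 7.8322
circle(B,10.00) ∩ circle(D,4.00): a=9.2786, h=3.7294
  candidates: C₊=(8.6323,3.0118) cross=29.209; C₋=(6.0867,-3.9991) cross=-29.209
  mode + wants cross > 0 → take C=(8.6323,3.0118) (cross=29.209)
ex = (C−B)/|BC| = (0.9994,0.0339); ey = (-0.0339,0.9994)
P = B + 1.94·ex + -1.27·ey = (0.6199,1.4695)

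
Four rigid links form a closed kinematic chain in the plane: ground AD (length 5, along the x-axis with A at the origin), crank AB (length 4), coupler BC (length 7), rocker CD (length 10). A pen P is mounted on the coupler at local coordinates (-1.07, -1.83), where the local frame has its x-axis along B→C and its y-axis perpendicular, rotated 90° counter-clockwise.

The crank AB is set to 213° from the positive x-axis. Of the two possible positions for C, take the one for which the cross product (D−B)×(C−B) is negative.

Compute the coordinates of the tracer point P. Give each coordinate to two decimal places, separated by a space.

-5.47 -2.01

A=(0,0), D=(5.00,0)
B = A + 4.00·(cos213°, sin213°) = (-3.3547, -2.1786)
|BD| = 8.6341
circle(B,7.00) ∩ circle(D,10.00): a=1.3636, h=6.8659
  candidates: C₊=(-3.7676,4.8093) cross=59.281; C₋=(-0.3028,-8.4782) cross=-59.281
  mode - wants cross < 0 → take C=(-0.3028,-8.4782) (cross=-59.281)
ex = (C−B)/|BC| = (0.4360,-0.9000); ey = (0.9000,0.4360)
P = B + -1.07·ex + -1.83·ey = (-5.4681,-2.0135)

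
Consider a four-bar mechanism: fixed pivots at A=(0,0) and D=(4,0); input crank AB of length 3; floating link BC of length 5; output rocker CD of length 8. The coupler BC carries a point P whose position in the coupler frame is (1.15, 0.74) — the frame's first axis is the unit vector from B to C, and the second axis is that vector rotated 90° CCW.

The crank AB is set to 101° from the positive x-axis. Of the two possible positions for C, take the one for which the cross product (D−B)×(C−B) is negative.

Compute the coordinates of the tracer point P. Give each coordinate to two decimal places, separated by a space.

A=(0,0), D=(4.00,0)
B = A + 3.00·(cos101°, sin101°) = (-0.5724, 2.9449)
|BD| = 5.4387
circle(B,5.00) ∩ circle(D,8.00): a=-0.8661, h=4.9244
  candidates: C₊=(1.3659,7.5539) cross=26.782; C₋=(-3.9670,-0.7262) cross=-26.782
  mode - wants cross < 0 → take C=(-3.9670,-0.7262) (cross=-26.782)
ex = (C−B)/|BC| = (-0.6789,-0.7342); ey = (0.7342,-0.6789)
P = B + 1.15·ex + 0.74·ey = (-0.8098,1.5981)

-0.81 1.60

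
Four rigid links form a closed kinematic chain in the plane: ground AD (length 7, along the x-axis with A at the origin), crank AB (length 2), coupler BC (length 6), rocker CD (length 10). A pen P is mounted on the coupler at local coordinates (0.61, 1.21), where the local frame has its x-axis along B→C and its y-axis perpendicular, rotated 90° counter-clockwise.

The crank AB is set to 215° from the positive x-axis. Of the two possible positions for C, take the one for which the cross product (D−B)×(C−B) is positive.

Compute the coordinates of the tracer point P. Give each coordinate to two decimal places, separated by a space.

-2.86 -0.56

A=(0,0), D=(7.00,0)
B = A + 2.00·(cos215°, sin215°) = (-1.6383, -1.1472)
|BD| = 8.7141
circle(B,6.00) ∩ circle(D,10.00): a=0.6849, h=5.9608
  candidates: C₊=(-1.7441,4.8519) cross=51.943; C₋=(-0.1747,-6.9659) cross=-51.943
  mode + wants cross > 0 → take C=(-1.7441,4.8519) (cross=51.943)
ex = (C−B)/|BC| = (-0.0176,0.9998); ey = (-0.9998,-0.0176)
P = B + 0.61·ex + 1.21·ey = (-2.8589,-0.5586)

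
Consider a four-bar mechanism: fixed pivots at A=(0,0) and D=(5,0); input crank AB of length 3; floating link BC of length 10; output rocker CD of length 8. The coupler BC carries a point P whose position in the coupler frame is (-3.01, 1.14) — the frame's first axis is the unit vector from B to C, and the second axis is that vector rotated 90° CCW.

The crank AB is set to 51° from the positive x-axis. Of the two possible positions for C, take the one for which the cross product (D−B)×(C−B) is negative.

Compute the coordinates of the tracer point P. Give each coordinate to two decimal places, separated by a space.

A=(0,0), D=(5.00,0)
B = A + 3.00·(cos51°, sin51°) = (1.8880, 2.3314)
|BD| = 3.8885
circle(B,10.00) ∩ circle(D,8.00): a=6.5733, h=7.5360
  candidates: C₊=(11.6671,4.4215) cross=29.304; C₋=(2.6303,-7.6410) cross=-29.304
  mode - wants cross < 0 → take C=(2.6303,-7.6410) (cross=-29.304)
ex = (C−B)/|BC| = (0.0742,-0.9972); ey = (0.9972,0.0742)
P = B + -3.01·ex + 1.14·ey = (2.8014,5.4178)

2.80 5.42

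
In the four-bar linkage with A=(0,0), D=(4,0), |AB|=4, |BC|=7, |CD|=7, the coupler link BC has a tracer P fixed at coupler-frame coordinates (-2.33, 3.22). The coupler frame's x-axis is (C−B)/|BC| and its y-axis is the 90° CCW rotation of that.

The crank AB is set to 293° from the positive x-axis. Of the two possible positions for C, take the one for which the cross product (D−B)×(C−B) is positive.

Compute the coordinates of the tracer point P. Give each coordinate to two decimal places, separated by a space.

0.47 -7.50

A=(0,0), D=(4.00,0)
B = A + 4.00·(cos293°, sin293°) = (1.5629, -3.6820)
|BD| = 4.4155
circle(B,7.00) ∩ circle(D,7.00): a=2.2077, h=6.6427
  candidates: C₊=(-2.7578,1.8254) cross=29.331; C₋=(8.3207,-5.5074) cross=-29.331
  mode + wants cross > 0 → take C=(-2.7578,1.8254) (cross=29.331)
ex = (C−B)/|BC| = (-0.6172,0.7868); ey = (-0.7868,-0.6172)
P = B + -2.33·ex + 3.22·ey = (0.4677,-7.5027)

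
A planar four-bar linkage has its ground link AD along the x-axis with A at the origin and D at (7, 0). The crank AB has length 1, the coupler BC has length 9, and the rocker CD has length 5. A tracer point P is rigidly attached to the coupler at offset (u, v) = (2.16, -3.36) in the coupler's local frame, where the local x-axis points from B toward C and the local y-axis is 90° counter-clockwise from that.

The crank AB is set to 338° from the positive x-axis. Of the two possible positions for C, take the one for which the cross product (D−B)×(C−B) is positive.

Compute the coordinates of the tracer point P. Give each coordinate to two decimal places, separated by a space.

4.63 -1.86

A=(0,0), D=(7.00,0)
B = A + 1.00·(cos338°, sin338°) = (0.9272, -0.3746)
|BD| = 6.0844
circle(B,9.00) ∩ circle(D,5.00): a=7.6441, h=4.7505
  candidates: C₊=(8.2643,4.8375) cross=28.904; C₋=(8.8493,-4.6454) cross=-28.904
  mode + wants cross > 0 → take C=(8.2643,4.8375) (cross=28.904)
ex = (C−B)/|BC| = (0.8152,0.5791); ey = (-0.5791,0.8152)
P = B + 2.16·ex + -3.36·ey = (4.6340,-1.8629)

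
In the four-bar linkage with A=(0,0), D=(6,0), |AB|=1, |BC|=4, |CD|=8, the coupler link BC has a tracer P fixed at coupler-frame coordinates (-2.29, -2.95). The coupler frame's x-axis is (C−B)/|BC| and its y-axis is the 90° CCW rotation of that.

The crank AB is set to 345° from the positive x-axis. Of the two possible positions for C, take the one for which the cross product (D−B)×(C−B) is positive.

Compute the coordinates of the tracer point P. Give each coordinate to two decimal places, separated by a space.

A=(0,0), D=(6.00,0)
B = A + 1.00·(cos345°, sin345°) = (0.9659, -0.2588)
|BD| = 5.0407
circle(B,4.00) ∩ circle(D,8.00): a=-2.2409, h=3.3134
  candidates: C₊=(-1.4421,2.9351) cross=16.702; C₋=(-1.1019,-3.6829) cross=-16.702
  mode + wants cross > 0 → take C=(-1.4421,2.9351) (cross=16.702)
ex = (C−B)/|BC| = (-0.6020,0.7985); ey = (-0.7985,-0.6020)
P = B + -2.29·ex + -2.95·ey = (4.7001,-0.3114)

4.70 -0.31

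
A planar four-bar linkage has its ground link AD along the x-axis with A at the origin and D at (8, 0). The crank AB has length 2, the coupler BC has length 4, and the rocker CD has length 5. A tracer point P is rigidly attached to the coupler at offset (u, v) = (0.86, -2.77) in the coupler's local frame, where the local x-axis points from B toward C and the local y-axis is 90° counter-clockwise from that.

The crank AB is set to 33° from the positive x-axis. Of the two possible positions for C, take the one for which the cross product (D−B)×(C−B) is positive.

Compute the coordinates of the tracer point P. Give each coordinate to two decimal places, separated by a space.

4.15 -0.42

A=(0,0), D=(8.00,0)
B = A + 2.00·(cos33°, sin33°) = (1.6773, 1.0893)
|BD| = 6.4158
circle(B,4.00) ∩ circle(D,5.00): a=2.5065, h=3.1173
  candidates: C₊=(4.6767,3.7357) cross=20.000; C₋=(3.6182,-2.4083) cross=-20.000
  mode + wants cross > 0 → take C=(4.6767,3.7357) (cross=20.000)
ex = (C−B)/|BC| = (0.7498,0.6616); ey = (-0.6616,0.7498)
P = B + 0.86·ex + -2.77·ey = (4.1549,-0.4188)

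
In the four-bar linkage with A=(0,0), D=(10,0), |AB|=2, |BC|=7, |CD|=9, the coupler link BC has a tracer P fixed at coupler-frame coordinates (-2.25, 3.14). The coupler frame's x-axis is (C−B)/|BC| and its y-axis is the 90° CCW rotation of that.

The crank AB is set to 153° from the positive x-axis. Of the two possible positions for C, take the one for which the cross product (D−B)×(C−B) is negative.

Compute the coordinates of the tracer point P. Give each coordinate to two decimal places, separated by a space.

-0.58 4.58

A=(0,0), D=(10.00,0)
B = A + 2.00·(cos153°, sin153°) = (-1.7820, 0.9080)
|BD| = 11.8169
circle(B,7.00) ∩ circle(D,9.00): a=4.5545, h=5.3157
  candidates: C₊=(3.1675,5.8580) cross=62.815; C₋=(2.3506,-4.7420) cross=-62.815
  mode - wants cross < 0 → take C=(2.3506,-4.7420) (cross=-62.815)
ex = (C−B)/|BC| = (0.5904,-0.8071); ey = (0.8071,0.5904)
P = B + -2.25·ex + 3.14·ey = (-0.5759,4.5778)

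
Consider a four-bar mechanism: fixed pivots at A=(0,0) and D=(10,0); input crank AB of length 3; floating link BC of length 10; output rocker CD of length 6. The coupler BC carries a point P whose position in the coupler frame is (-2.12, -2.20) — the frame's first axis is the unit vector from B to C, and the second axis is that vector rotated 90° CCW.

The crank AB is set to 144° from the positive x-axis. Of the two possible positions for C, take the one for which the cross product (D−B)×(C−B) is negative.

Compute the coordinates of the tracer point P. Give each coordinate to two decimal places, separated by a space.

A=(0,0), D=(10.00,0)
B = A + 3.00·(cos144°, sin144°) = (-2.4271, 1.7634)
|BD| = 12.5515
circle(B,10.00) ∩ circle(D,6.00): a=8.8253, h=4.7026
  candidates: C₊=(6.9713,5.1795) cross=59.025; C₋=(5.6500,-4.1325) cross=-59.025
  mode - wants cross < 0 → take C=(5.6500,-4.1325) (cross=-59.025)
ex = (C−B)/|BC| = (0.8077,-0.5896); ey = (0.5896,0.8077)
P = B + -2.12·ex + -2.20·ey = (-5.4365,1.2363)

-5.44 1.24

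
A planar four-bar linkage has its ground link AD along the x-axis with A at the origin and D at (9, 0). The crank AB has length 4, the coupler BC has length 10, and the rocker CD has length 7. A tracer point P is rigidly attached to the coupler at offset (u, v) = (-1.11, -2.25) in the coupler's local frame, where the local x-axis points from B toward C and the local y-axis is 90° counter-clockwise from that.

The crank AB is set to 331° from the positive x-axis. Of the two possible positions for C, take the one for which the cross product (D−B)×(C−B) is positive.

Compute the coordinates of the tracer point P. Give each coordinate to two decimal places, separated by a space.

4.99 -3.96

A=(0,0), D=(9.00,0)
B = A + 4.00·(cos331°, sin331°) = (3.4985, -1.9392)
|BD| = 5.8333
circle(B,10.00) ∩ circle(D,7.00): a=7.2881, h=6.8472
  candidates: C₊=(8.0958,6.9414) cross=39.942; C₋=(12.6483,-5.9741) cross=-39.942
  mode + wants cross > 0 → take C=(8.0958,6.9414) (cross=39.942)
ex = (C−B)/|BC| = (0.4597,0.8881); ey = (-0.8881,0.4597)
P = B + -1.11·ex + -2.25·ey = (4.9863,-3.9594)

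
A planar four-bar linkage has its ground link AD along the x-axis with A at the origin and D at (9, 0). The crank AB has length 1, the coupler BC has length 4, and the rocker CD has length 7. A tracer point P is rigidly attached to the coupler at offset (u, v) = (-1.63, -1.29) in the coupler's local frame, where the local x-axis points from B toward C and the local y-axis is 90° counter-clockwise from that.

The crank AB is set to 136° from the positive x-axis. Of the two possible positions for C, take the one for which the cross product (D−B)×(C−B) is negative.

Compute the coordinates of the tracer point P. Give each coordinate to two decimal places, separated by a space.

-2.79 0.81

A=(0,0), D=(9.00,0)
B = A + 1.00·(cos136°, sin136°) = (-0.7193, 0.6947)
|BD| = 9.7441
circle(B,4.00) ∩ circle(D,7.00): a=3.1787, h=2.4281
  candidates: C₊=(2.6244,2.8900) cross=23.660; C₋=(2.2782,-1.9539) cross=-23.660
  mode - wants cross < 0 → take C=(2.2782,-1.9539) (cross=-23.660)
ex = (C−B)/|BC| = (0.7494,-0.6621); ey = (0.6621,0.7494)
P = B + -1.63·ex + -1.29·ey = (-2.7950,0.8072)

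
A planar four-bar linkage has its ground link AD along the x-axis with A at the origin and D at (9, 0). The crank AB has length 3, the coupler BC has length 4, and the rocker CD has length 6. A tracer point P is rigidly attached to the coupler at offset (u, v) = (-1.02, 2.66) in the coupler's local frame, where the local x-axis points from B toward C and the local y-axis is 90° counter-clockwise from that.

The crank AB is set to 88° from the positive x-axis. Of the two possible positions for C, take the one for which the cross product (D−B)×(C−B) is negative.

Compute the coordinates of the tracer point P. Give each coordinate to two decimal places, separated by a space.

A=(0,0), D=(9.00,0)
B = A + 3.00·(cos88°, sin88°) = (0.1047, 2.9982)
|BD| = 9.3870
circle(B,4.00) ∩ circle(D,6.00): a=3.6282, h=1.6841
  candidates: C₊=(4.0807,3.4353) cross=15.809; C₋=(3.0049,0.2434) cross=-15.809
  mode - wants cross < 0 → take C=(3.0049,0.2434) (cross=-15.809)
ex = (C−B)/|BC| = (0.7251,-0.6887); ey = (0.6887,0.7251)
P = B + -1.02·ex + 2.66·ey = (1.1970,5.6293)

1.20 5.63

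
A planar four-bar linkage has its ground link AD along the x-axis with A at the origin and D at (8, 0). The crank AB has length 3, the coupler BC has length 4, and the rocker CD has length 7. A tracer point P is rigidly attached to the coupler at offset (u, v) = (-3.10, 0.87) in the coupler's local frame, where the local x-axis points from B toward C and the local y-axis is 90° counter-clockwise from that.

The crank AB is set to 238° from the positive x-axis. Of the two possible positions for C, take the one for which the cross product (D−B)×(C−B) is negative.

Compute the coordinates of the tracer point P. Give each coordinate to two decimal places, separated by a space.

A=(0,0), D=(8.00,0)
B = A + 3.00·(cos238°, sin238°) = (-1.5898, -2.5441)
|BD| = 9.9215
circle(B,4.00) ∩ circle(D,7.00): a=3.2977, h=2.2639
  candidates: C₊=(1.0171,0.4897) cross=22.461; C₋=(2.1782,-3.8867) cross=-22.461
  mode - wants cross < 0 → take C=(2.1782,-3.8867) (cross=-22.461)
ex = (C−B)/|BC| = (0.9420,-0.3356); ey = (0.3356,0.9420)
P = B + -3.10·ex + 0.87·ey = (-4.2179,-0.6841)

-4.22 -0.68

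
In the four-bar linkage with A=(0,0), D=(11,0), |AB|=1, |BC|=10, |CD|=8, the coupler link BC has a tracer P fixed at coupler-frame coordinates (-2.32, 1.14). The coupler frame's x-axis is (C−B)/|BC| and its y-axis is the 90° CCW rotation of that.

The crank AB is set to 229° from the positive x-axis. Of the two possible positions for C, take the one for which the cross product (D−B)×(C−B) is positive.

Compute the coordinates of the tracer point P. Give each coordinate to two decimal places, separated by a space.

A=(0,0), D=(11.00,0)
B = A + 1.00·(cos229°, sin229°) = (-0.6561, -0.7547)
|BD| = 11.6805
circle(B,10.00) ∩ circle(D,8.00): a=7.3813, h=6.7466
  candidates: C₊=(6.2739,6.4547) cross=78.804; C₋=(7.1457,-7.0103) cross=-78.804
  mode + wants cross > 0 → take C=(6.2739,6.4547) (cross=78.804)
ex = (C−B)/|BC| = (0.6930,0.7209); ey = (-0.7209,0.6930)
P = B + -2.32·ex + 1.14·ey = (-3.0857,-1.6373)

-3.09 -1.64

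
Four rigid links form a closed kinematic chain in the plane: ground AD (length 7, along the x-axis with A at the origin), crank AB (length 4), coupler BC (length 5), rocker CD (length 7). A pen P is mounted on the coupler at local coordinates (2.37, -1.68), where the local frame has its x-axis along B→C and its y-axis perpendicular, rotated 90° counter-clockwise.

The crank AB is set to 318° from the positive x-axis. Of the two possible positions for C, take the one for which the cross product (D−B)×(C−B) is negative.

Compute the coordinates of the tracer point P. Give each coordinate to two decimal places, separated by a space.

A=(0,0), D=(7.00,0)
B = A + 4.00·(cos318°, sin318°) = (2.9726, -2.6765)
|BD| = 4.8357
circle(B,5.00) ∩ circle(D,7.00): a=-0.0637, h=4.9996
  candidates: C₊=(0.1523,1.4521) cross=24.176; C₋=(5.6868,-6.8757) cross=-24.176
  mode - wants cross < 0 → take C=(5.6868,-6.8757) (cross=-24.176)
ex = (C−B)/|BC| = (0.5428,-0.8398); ey = (0.8398,0.5428)
P = B + 2.37·ex + -1.68·ey = (2.8482,-5.5789)

2.85 -5.58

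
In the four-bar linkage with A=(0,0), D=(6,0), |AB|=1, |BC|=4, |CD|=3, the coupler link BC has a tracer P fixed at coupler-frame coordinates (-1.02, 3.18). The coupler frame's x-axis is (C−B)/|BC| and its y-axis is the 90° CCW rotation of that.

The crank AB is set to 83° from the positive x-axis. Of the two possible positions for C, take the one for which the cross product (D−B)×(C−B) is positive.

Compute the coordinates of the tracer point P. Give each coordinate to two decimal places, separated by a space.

A=(0,0), D=(6.00,0)
B = A + 1.00·(cos83°, sin83°) = (0.1219, 0.9925)
|BD| = 5.9613
circle(B,4.00) ∩ circle(D,3.00): a=3.5678, h=1.8086
  candidates: C₊=(3.9410,2.1818) cross=10.781; C₋=(3.3387,-1.3848) cross=-10.781
  mode + wants cross > 0 → take C=(3.9410,2.1818) (cross=10.781)
ex = (C−B)/|BC| = (0.9548,0.2973); ey = (-0.2973,0.9548)
P = B + -1.02·ex + 3.18·ey = (-1.7975,3.7255)

-1.80 3.73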